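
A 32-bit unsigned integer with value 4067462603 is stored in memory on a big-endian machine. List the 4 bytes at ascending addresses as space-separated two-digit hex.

4067462603 in hexadecimal, padded to 32 bits, is 0xF2708DCB.
Split into bytes (most-significant first): F2 70 8D CB.
In big-endian order the high byte comes first in memory.
So the memory order matches the most-significant-first order: F2 70 8D CB.

F2 70 8D CB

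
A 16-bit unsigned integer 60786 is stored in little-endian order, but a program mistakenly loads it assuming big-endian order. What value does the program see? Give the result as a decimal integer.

29421

60786 in 16-bit hexadecimal is 0xED72.
Stored little-endian, the bytes at ascending addresses are 72 ED.
Read back as big-endian, the last byte is least significant, giving 0x72ED.
0x72ED = 29421.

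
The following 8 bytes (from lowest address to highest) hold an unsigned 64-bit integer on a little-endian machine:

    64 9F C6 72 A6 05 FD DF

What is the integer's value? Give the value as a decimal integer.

16140062852014055268

Little-endian stores the least-significant byte at the lowest address.
Reassemble most-significant byte first: DF FD 05 A6 72 C6 9F 64 → 0xDFFD05A672C69F64.
0xDFFD05A672C69F64 = 16140062852014055268.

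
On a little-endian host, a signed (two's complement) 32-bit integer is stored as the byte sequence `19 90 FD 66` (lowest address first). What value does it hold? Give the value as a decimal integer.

1727893529

In little-endian order the low byte comes first in memory.
Reassemble most-significant byte first: 66 FD 90 19 → 0x66FD9019.
0x66FD9019 = 1727893529.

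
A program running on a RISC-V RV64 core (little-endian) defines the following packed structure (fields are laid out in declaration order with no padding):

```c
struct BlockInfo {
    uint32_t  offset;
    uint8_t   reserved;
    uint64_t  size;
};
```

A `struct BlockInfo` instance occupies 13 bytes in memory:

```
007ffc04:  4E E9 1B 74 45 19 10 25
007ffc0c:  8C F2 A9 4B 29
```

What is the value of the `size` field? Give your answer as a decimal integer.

`size` follows `offset` (4 B), `reserved` (1 B), so it starts at offset 4 + 1 = 5 and occupies 8 bytes.
Bytes at offsets 5..12: 19 10 25 8C F2 A9 4B 29.
In little-endian order the low byte comes first in memory.
Reassemble most-significant byte first: 29 4B A9 F2 8C 25 10 19 → 0x294BA9F28C251019.
0x294BA9F28C251019 = 2975658838006763545.

2975658838006763545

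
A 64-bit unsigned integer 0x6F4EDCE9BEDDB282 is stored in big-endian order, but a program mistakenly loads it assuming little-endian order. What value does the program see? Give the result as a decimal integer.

Stored big-endian, the bytes at ascending addresses are 6F 4E DC E9 BE DD B2 82.
Read back as little-endian, the first byte is least significant, giving 0x82B2DDBEE9DC4E6F.
0x82B2DDBEE9DC4E6F = 9417833582822182511.

9417833582822182511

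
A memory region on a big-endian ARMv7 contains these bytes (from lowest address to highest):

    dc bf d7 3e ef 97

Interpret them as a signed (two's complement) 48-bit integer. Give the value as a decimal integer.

Big-endian stores the most-significant byte at the lowest address.
The bytes are already most-significant first: 0xDCBFD73EEF97.
Top bit is set, so as a signed 48-bit value this is 0xDCBFD73EEF97 − 2^48 = -38758468620393.

-38758468620393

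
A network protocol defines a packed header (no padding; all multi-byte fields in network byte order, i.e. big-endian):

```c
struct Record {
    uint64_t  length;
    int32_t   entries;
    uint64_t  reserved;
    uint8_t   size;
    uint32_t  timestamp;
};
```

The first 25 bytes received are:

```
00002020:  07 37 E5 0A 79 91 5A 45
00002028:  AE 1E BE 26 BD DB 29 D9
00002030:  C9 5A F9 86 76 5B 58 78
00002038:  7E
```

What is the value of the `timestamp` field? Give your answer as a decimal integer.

1532524670

`timestamp` follows `length` (8 B), `entries` (4 B), `reserved` (8 B), `size` (1 B), so it starts at offset 8 + 4 + 8 + 1 = 21 and occupies 4 bytes.
Bytes at offsets 21..24: 5B 58 78 7E.
Big-endian stores the most-significant byte at the lowest address.
The bytes are already most-significant first: 0x5B58787E.
0x5B58787E = 1532524670.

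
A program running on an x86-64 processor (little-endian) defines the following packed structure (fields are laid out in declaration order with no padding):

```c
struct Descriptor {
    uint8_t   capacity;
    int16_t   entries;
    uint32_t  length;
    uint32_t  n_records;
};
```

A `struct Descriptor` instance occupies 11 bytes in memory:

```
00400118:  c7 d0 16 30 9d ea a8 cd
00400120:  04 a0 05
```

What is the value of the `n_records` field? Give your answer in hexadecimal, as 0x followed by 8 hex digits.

0x05A004CD

`n_records` follows `capacity` (1 B), `entries` (2 B), `length` (4 B), so it starts at offset 1 + 2 + 4 = 7 and occupies 4 bytes.
Bytes at offsets 7..10: CD 04 A0 05.
Little-endian: lowest address holds the least-significant byte.
Reassemble most-significant byte first: 05 A0 04 CD → 0x05A004CD.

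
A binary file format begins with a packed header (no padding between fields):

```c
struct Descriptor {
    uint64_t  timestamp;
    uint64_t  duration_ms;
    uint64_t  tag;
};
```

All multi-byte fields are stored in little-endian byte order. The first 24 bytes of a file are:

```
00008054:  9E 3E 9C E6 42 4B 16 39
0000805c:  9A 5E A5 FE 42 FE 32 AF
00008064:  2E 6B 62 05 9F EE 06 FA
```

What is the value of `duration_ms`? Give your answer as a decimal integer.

12624432269166468762

`duration_ms` follows `timestamp` (8 bytes), so it starts at byte offset 8 and occupies 8 bytes.
Bytes at offsets 8..15: 9A 5E A5 FE 42 FE 32 AF.
Little-endian stores the least-significant byte at the lowest address.
Reassemble most-significant byte first: AF 32 FE 42 FE A5 5E 9A → 0xAF32FE42FEA55E9A.
0xAF32FE42FEA55E9A = 12624432269166468762.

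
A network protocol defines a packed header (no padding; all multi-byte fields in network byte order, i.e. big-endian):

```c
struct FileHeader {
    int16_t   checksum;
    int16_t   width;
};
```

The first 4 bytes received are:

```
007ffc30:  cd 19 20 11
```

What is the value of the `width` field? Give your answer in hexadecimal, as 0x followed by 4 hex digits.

0x2011

`width` follows `checksum` (2 bytes), so it starts at byte offset 2 and occupies 2 bytes.
Bytes at offsets 2..3: 20 11.
In big-endian order the high byte comes first in memory.
The bytes are already most-significant first: 0x2011.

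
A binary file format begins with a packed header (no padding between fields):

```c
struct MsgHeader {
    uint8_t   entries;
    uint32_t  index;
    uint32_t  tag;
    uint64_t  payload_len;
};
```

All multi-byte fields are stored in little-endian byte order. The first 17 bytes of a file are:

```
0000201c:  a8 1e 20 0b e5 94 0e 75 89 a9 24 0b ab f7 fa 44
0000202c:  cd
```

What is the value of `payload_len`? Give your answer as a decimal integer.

14791223017825051817

`payload_len` follows `entries` (1 B), `index` (4 B), `tag` (4 B), so it starts at offset 1 + 4 + 4 = 9 and occupies 8 bytes.
Bytes at offsets 9..16: A9 24 0B AB F7 FA 44 CD.
Little-endian: lowest address holds the least-significant byte.
Reassemble most-significant byte first: CD 44 FA F7 AB 0B 24 A9 → 0xCD44FAF7AB0B24A9.
0xCD44FAF7AB0B24A9 = 14791223017825051817.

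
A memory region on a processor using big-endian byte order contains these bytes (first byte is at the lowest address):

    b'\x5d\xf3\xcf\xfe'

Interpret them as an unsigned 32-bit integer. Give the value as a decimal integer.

1576259582

Big-endian stores the most-significant byte at the lowest address.
The bytes are already most-significant first: 0x5DF3CFFE.
0x5DF3CFFE = 1576259582.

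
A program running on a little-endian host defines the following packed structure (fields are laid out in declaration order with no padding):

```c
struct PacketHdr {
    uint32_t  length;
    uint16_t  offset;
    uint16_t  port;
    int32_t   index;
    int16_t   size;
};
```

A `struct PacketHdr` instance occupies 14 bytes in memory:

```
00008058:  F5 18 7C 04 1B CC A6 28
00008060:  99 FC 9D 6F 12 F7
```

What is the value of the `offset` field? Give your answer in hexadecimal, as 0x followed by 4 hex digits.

0xCC1B

`offset` follows `length` (4 bytes), so it starts at byte offset 4 and occupies 2 bytes.
Bytes at offsets 4..5: 1B CC.
Little-endian stores the least-significant byte at the lowest address.
Reassemble most-significant byte first: CC 1B → 0xCC1B.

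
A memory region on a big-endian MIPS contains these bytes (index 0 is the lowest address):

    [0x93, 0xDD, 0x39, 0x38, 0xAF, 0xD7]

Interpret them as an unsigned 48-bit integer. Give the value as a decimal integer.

162578357071831

In big-endian order the high byte comes first in memory.
The bytes are already most-significant first: 0x93DD3938AFD7.
0x93DD3938AFD7 = 162578357071831.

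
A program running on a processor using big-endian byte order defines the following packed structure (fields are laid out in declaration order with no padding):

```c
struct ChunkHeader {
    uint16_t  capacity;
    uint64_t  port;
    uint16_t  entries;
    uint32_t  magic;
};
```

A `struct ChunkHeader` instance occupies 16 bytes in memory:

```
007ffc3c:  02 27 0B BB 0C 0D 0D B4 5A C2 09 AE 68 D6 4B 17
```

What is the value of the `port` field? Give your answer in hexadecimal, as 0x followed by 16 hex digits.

0x0BBB0C0D0DB45AC2

`port` follows `capacity` (2 bytes), so it starts at byte offset 2 and occupies 8 bytes.
Bytes at offsets 2..9: 0B BB 0C 0D 0D B4 5A C2.
Big-endian: lowest address holds the most-significant byte.
The bytes are already most-significant first: 0x0BBB0C0D0DB45AC2.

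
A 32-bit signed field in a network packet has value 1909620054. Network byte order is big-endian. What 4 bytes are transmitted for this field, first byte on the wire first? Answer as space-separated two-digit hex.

71 D2 7D 56

1909620054 in hexadecimal, padded to 32 bits, is 0x71D27D56.
Split into bytes (most-significant first): 71 D2 7D 56.
In big-endian order the high byte comes first in memory.
So the memory order matches the most-significant-first order: 71 D2 7D 56.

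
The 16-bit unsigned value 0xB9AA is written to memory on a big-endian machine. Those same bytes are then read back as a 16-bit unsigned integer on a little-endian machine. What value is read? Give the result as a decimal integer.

43705

Stored big-endian, the bytes at ascending addresses are B9 AA.
Read back as little-endian, the first byte is least significant, giving 0xAAB9.
0xAAB9 = 43705.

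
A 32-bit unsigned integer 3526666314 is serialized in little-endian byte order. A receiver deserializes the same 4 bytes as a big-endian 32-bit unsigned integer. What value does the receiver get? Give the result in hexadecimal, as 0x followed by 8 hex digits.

3526666314 in 32-bit hexadecimal is 0xD234A84A.
Stored little-endian, the bytes at ascending addresses are 4A A8 34 D2.
Read back as big-endian, the last byte is least significant, giving 0x4AA834D2.

0x4AA834D2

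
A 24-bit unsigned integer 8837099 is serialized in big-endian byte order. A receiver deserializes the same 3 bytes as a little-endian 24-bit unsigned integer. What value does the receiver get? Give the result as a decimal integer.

15456134

8837099 in 24-bit hexadecimal is 0x86D7EB.
Stored big-endian, the bytes at ascending addresses are 86 D7 EB.
Read back as little-endian, the first byte is least significant, giving 0xEBD786.
0xEBD786 = 15456134.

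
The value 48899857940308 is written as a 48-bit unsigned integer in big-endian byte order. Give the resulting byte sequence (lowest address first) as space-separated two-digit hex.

48899857940308 in hexadecimal, padded to 48 bits, is 0x2C7962A97F54.
Split into bytes (most-significant first): 2C 79 62 A9 7F 54.
Big-endian stores the most-significant byte at the lowest address.
So the memory order matches the most-significant-first order: 2C 79 62 A9 7F 54.

2C 79 62 A9 7F 54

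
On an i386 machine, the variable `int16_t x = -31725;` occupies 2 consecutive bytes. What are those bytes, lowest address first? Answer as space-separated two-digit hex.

Two's complement of -31725 in 16 bits: 31725 = 0x7BED; invert → 0x8412; add 1 → 0x8413.
Split into bytes (most-significant first): 84 13.
Little-endian: lowest address holds the least-significant byte.
So at ascending addresses the bytes are 13 84.

13 84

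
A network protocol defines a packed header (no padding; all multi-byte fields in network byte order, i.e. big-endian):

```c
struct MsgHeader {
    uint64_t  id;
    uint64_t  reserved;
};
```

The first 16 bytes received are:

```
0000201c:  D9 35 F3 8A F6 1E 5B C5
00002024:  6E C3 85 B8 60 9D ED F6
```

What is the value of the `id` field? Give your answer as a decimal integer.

15651683858156248005

`id` is the first field, at byte offset 0, occupying 8 bytes.
Bytes at offsets 0..7: D9 35 F3 8A F6 1E 5B C5.
In big-endian order the high byte comes first in memory.
The bytes are already most-significant first: 0xD935F38AF61E5BC5.
0xD935F38AF61E5BC5 = 15651683858156248005.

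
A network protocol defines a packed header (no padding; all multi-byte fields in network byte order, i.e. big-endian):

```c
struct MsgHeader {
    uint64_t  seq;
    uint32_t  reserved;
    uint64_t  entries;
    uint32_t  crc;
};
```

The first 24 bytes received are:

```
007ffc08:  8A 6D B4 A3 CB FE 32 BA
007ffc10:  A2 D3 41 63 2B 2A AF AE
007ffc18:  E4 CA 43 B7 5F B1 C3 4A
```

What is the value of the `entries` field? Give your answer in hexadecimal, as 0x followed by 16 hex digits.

`entries` follows `seq` (8 B), `reserved` (4 B), so it starts at offset 8 + 4 = 12 and occupies 8 bytes.
Bytes at offsets 12..19: 2B 2A AF AE E4 CA 43 B7.
Big-endian stores the most-significant byte at the lowest address.
The bytes are already most-significant first: 0x2B2AAFAEE4CA43B7.

0x2B2AAFAEE4CA43B7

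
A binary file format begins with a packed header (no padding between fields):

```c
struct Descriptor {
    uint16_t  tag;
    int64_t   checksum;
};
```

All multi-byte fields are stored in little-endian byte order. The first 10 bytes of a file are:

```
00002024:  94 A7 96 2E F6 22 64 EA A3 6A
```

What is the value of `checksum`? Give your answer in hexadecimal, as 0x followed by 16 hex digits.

0x6AA3EA6422F62E96

`checksum` follows `tag` (2 bytes), so it starts at byte offset 2 and occupies 8 bytes.
Bytes at offsets 2..9: 96 2E F6 22 64 EA A3 6A.
In little-endian order the low byte comes first in memory.
Reassemble most-significant byte first: 6A A3 EA 64 22 F6 2E 96 → 0x6AA3EA6422F62E96.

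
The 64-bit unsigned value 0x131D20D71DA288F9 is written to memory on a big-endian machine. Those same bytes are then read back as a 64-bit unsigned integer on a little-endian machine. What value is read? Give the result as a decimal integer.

Stored big-endian, the bytes at ascending addresses are 13 1D 20 D7 1D A2 88 F9.
Read back as little-endian, the first byte is least significant, giving 0xF988A21DD7201D13.
0xF988A21DD7201D13 = 17980799761323662611.

17980799761323662611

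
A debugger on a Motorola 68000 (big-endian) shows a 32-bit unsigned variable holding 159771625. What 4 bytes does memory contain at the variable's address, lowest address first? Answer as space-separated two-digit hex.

159771625 in hexadecimal, padded to 32 bits, is 0x0985EBE9.
Split into bytes (most-significant first): 09 85 EB E9.
Big-endian: lowest address holds the most-significant byte.
So the memory order matches the most-significant-first order: 09 85 EB E9.

09 85 EB E9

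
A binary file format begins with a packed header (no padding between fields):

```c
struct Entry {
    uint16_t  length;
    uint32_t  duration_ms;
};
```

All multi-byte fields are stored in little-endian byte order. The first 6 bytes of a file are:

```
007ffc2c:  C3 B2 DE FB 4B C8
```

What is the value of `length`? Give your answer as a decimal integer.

`length` is the first field, at byte offset 0, occupying 2 bytes.
Bytes at offsets 0..1: C3 B2.
Little-endian: lowest address holds the least-significant byte.
Reassemble most-significant byte first: B2 C3 → 0xB2C3.
0xB2C3 = 45763.

45763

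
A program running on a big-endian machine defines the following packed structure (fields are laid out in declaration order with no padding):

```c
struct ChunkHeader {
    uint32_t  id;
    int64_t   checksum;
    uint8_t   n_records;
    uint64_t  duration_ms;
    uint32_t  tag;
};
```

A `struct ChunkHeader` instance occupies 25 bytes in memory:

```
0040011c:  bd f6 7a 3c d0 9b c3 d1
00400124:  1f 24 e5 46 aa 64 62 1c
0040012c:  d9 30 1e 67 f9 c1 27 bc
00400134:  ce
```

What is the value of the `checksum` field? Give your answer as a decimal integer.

-3414920589492296378

`checksum` follows `id` (4 bytes), so it starts at byte offset 4 and occupies 8 bytes.
Bytes at offsets 4..11: D0 9B C3 D1 1F 24 E5 46.
Big-endian: lowest address holds the most-significant byte.
The bytes are already most-significant first: 0xD09BC3D11F24E546.
Top bit is set, so as a signed 64-bit value this is 0xD09BC3D11F24E546 − 2^64 = -3414920589492296378.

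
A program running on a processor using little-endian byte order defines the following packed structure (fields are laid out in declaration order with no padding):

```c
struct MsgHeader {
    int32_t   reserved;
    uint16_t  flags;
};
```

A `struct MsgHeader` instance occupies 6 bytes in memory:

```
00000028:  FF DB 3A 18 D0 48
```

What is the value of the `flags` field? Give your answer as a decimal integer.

`flags` follows `reserved` (4 bytes), so it starts at byte offset 4 and occupies 2 bytes.
Bytes at offsets 4..5: D0 48.
In little-endian order the low byte comes first in memory.
Reassemble most-significant byte first: 48 D0 → 0x48D0.
0x48D0 = 18640.

18640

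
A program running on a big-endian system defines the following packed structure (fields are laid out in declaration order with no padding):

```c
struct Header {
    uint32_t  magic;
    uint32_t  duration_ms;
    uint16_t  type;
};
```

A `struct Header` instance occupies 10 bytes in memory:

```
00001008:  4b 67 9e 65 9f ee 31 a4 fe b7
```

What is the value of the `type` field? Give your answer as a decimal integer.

`type` follows `magic` (4 B), `duration_ms` (4 B), so it starts at offset 4 + 4 = 8 and occupies 2 bytes.
Bytes at offsets 8..9: FE B7.
In big-endian order the high byte comes first in memory.
The bytes are already most-significant first: 0xFEB7.
0xFEB7 = 65207.

65207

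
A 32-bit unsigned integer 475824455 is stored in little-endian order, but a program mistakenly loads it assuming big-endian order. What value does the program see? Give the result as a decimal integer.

475824455 in 32-bit hexadecimal is 0x1C5C8147.
Stored little-endian, the bytes at ascending addresses are 47 81 5C 1C.
Read back as big-endian, the last byte is least significant, giving 0x47815C1C.
0x47815C1C = 1199660060.

1199660060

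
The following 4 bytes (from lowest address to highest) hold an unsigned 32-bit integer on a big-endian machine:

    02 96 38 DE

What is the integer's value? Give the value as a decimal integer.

In big-endian order the high byte comes first in memory.
The bytes are already most-significant first: 0x029638DE.
0x029638DE = 43399390.

43399390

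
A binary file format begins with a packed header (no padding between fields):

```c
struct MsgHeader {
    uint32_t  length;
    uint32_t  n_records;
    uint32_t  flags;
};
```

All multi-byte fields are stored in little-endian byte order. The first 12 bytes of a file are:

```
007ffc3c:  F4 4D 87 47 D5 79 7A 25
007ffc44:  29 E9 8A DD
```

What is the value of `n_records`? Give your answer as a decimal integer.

`n_records` follows `length` (4 bytes), so it starts at byte offset 4 and occupies 4 bytes.
Bytes at offsets 4..7: D5 79 7A 25.
Little-endian stores the least-significant byte at the lowest address.
Reassemble most-significant byte first: 25 7A 79 D5 → 0x257A79D5.
0x257A79D5 = 628783573.

628783573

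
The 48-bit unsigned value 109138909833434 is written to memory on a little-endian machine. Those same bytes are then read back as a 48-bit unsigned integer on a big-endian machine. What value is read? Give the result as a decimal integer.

240419180986979

109138909833434 in 48-bit hexadecimal is 0x6342E1F3A8DA.
Stored little-endian, the bytes at ascending addresses are DA A8 F3 E1 42 63.
Read back as big-endian, the last byte is least significant, giving 0xDAA8F3E14263.
0xDAA8F3E14263 = 240419180986979.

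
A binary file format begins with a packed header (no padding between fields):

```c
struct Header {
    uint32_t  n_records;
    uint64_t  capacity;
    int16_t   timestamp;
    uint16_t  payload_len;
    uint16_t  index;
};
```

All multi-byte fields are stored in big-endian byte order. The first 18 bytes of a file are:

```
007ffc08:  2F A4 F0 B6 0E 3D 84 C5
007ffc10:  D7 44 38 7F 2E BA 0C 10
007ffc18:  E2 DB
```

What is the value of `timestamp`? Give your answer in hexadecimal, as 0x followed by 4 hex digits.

`timestamp` follows `n_records` (4 B), `capacity` (8 B), so it starts at offset 4 + 8 = 12 and occupies 2 bytes.
Bytes at offsets 12..13: 2E BA.
Big-endian: lowest address holds the most-significant byte.
The bytes are already most-significant first: 0x2EBA.

0x2EBA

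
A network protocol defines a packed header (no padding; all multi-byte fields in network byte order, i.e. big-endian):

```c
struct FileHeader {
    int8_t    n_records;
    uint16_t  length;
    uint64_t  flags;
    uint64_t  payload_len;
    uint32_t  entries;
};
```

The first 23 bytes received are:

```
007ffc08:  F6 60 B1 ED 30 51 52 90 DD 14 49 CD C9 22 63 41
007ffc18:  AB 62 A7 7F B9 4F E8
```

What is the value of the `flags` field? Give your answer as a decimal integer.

17091250000930608201

`flags` follows `n_records` (1 B), `length` (2 B), so it starts at offset 1 + 2 = 3 and occupies 8 bytes.
Bytes at offsets 3..10: ED 30 51 52 90 DD 14 49.
Big-endian: lowest address holds the most-significant byte.
The bytes are already most-significant first: 0xED30515290DD1449.
0xED30515290DD1449 = 17091250000930608201.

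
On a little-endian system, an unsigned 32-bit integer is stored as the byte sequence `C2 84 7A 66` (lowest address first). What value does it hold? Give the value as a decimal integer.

Little-endian stores the least-significant byte at the lowest address.
Reassemble most-significant byte first: 66 7A 84 C2 → 0x667A84C2.
0x667A84C2 = 1719305410.

1719305410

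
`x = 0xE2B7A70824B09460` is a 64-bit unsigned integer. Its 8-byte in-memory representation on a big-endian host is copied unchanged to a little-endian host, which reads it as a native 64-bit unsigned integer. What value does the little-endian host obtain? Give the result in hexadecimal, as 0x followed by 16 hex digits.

Stored big-endian, the bytes at ascending addresses are E2 B7 A7 08 24 B0 94 60.
Read back as little-endian, the first byte is least significant, giving 0x6094B02408A7B7E2.

0x6094B02408A7B7E2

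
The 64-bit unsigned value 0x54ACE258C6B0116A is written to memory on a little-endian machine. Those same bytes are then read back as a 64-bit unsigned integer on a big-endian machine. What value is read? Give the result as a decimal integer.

Stored little-endian, the bytes at ascending addresses are 6A 11 B0 C6 58 E2 AC 54.
Read back as big-endian, the last byte is least significant, giving 0x6A11B0C658E2AC54.
0x6A11B0C658E2AC54 = 7643084408565705812.

7643084408565705812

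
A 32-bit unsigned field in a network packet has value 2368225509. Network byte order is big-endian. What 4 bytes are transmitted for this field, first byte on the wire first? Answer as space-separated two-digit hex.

8D 28 40 E5

2368225509 in hexadecimal, padded to 32 bits, is 0x8D2840E5.
Split into bytes (most-significant first): 8D 28 40 E5.
Big-endian: lowest address holds the most-significant byte.
So the memory order matches the most-significant-first order: 8D 28 40 E5.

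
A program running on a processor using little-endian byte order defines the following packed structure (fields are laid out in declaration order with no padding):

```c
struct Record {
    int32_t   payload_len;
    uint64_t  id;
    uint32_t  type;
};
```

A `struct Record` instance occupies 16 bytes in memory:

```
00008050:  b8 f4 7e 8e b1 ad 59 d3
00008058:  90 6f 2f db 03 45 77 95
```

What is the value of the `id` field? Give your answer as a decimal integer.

15793965086023462321

`id` follows `payload_len` (4 bytes), so it starts at byte offset 4 and occupies 8 bytes.
Bytes at offsets 4..11: B1 AD 59 D3 90 6F 2F DB.
Little-endian: lowest address holds the least-significant byte.
Reassemble most-significant byte first: DB 2F 6F 90 D3 59 AD B1 → 0xDB2F6F90D359ADB1.
0xDB2F6F90D359ADB1 = 15793965086023462321.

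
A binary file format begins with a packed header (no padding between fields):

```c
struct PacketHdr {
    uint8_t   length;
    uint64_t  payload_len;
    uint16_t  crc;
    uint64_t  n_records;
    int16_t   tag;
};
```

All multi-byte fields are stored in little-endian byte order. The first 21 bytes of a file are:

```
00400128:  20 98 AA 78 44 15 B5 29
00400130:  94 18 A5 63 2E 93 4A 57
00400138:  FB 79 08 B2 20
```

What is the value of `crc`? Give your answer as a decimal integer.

42264

`crc` follows `length` (1 B), `payload_len` (8 B), so it starts at offset 1 + 8 = 9 and occupies 2 bytes.
Bytes at offsets 9..10: 18 A5.
Little-endian stores the least-significant byte at the lowest address.
Reassemble most-significant byte first: A5 18 → 0xA518.
0xA518 = 42264.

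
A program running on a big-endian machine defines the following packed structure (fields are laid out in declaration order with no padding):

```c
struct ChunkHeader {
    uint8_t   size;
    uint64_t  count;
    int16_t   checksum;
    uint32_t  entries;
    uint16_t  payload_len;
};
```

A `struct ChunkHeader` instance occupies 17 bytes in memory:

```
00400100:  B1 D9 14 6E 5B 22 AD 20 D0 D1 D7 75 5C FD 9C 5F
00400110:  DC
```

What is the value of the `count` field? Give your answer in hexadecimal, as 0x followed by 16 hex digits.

`count` follows `size` (1 byte), so it starts at byte offset 1 and occupies 8 bytes.
Bytes at offsets 1..8: D9 14 6E 5B 22 AD 20 D0.
Big-endian stores the most-significant byte at the lowest address.
The bytes are already most-significant first: 0xD9146E5B22AD20D0.

0xD9146E5B22AD20D0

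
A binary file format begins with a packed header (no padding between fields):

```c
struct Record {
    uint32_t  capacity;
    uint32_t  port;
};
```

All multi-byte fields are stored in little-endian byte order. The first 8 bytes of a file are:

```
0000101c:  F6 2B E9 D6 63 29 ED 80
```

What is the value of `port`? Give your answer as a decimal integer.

2163026275

`port` follows `capacity` (4 bytes), so it starts at byte offset 4 and occupies 4 bytes.
Bytes at offsets 4..7: 63 29 ED 80.
In little-endian order the low byte comes first in memory.
Reassemble most-significant byte first: 80 ED 29 63 → 0x80ED2963.
0x80ED2963 = 2163026275.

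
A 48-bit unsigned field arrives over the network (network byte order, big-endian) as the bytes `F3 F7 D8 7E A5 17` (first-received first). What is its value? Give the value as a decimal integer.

In big-endian order the high byte comes first in memory.
The bytes are already most-significant first: 0xF3F7D87EA517.
0xF3F7D87EA517 = 268245814650135.

268245814650135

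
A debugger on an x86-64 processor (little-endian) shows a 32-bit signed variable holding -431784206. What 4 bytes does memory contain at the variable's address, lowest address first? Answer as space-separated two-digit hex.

F2 7E 43 E6

Two's complement of -431784206 in 32 bits: 431784206 = 0x19BC810E; invert → 0xE6437EF1; add 1 → 0xE6437EF2.
Split into bytes (most-significant first): E6 43 7E F2.
In little-endian order the low byte comes first in memory.
So at ascending addresses the bytes are F2 7E 43 E6.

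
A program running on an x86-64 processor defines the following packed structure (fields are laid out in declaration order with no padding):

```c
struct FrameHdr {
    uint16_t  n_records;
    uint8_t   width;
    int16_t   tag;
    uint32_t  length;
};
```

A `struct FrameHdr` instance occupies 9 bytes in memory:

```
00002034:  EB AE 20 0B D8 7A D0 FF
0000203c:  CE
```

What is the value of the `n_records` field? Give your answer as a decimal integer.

`n_records` is the first field, at byte offset 0, occupying 2 bytes.
Bytes at offsets 0..1: EB AE.
Little-endian: lowest address holds the least-significant byte.
Reassemble most-significant byte first: AE EB → 0xAEEB.
0xAEEB = 44779.

44779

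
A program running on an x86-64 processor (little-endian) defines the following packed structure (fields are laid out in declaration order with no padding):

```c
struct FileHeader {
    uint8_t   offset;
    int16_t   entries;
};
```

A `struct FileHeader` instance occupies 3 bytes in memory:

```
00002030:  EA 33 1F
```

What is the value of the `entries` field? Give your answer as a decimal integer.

7987

`entries` follows `offset` (1 byte), so it starts at byte offset 1 and occupies 2 bytes.
Bytes at offsets 1..2: 33 1F.
Little-endian: lowest address holds the least-significant byte.
Reassemble most-significant byte first: 1F 33 → 0x1F33.
0x1F33 = 7987.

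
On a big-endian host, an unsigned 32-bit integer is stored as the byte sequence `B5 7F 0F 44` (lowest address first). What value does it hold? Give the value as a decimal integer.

3045003076

Big-endian stores the most-significant byte at the lowest address.
The bytes are already most-significant first: 0xB57F0F44.
0xB57F0F44 = 3045003076.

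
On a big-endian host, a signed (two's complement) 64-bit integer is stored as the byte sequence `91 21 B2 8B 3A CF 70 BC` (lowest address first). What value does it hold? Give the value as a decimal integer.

In big-endian order the high byte comes first in memory.
The bytes are already most-significant first: 0x9121B28B3ACF70BC.
Top bit is set, so as a signed 64-bit value this is 0x9121B28B3ACF70BC − 2^64 = -7988907952921677636.

-7988907952921677636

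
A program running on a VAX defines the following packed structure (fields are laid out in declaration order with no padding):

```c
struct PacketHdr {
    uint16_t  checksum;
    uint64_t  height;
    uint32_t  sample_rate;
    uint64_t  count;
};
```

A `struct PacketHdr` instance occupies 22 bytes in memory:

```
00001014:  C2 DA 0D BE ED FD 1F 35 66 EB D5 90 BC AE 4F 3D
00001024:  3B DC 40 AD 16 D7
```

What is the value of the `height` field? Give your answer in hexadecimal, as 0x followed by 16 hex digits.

0xEB66351FFDEDBE0D

`height` follows `checksum` (2 bytes), so it starts at byte offset 2 and occupies 8 bytes.
Bytes at offsets 2..9: 0D BE ED FD 1F 35 66 EB.
Little-endian stores the least-significant byte at the lowest address.
Reassemble most-significant byte first: EB 66 35 1F FD ED BE 0D → 0xEB66351FFDEDBE0D.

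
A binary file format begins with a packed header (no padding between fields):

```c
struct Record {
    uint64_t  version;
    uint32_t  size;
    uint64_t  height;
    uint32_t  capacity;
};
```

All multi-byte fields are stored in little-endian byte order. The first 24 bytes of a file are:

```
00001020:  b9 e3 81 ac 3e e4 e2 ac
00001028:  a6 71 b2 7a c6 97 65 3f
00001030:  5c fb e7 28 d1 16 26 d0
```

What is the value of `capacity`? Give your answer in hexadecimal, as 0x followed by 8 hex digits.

0xD02616D1

`capacity` follows `version` (8 B), `size` (4 B), `height` (8 B), so it starts at offset 8 + 4 + 8 = 20 and occupies 4 bytes.
Bytes at offsets 20..23: D1 16 26 D0.
Little-endian stores the least-significant byte at the lowest address.
Reassemble most-significant byte first: D0 26 16 D1 → 0xD02616D1.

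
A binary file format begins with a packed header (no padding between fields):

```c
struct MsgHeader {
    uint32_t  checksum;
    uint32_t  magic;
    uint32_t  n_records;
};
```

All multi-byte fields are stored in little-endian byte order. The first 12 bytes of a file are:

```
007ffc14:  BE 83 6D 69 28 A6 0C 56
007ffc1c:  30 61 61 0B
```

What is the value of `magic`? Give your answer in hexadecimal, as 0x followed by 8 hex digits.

0x560CA628

`magic` follows `checksum` (4 bytes), so it starts at byte offset 4 and occupies 4 bytes.
Bytes at offsets 4..7: 28 A6 0C 56.
Little-endian stores the least-significant byte at the lowest address.
Reassemble most-significant byte first: 56 0C A6 28 → 0x560CA628.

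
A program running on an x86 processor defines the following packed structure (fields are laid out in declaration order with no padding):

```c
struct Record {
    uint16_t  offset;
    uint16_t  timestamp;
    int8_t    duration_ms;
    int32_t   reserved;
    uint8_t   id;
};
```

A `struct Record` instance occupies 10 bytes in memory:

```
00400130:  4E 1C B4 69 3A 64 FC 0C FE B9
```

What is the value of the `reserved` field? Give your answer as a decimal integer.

-32703388

`reserved` follows `offset` (2 B), `timestamp` (2 B), `duration_ms` (1 B), so it starts at offset 2 + 2 + 1 = 5 and occupies 4 bytes.
Bytes at offsets 5..8: 64 FC 0C FE.
In little-endian order the low byte comes first in memory.
Reassemble most-significant byte first: FE 0C FC 64 → 0xFE0CFC64.
Top bit is set, so as a signed 32-bit value this is 0xFE0CFC64 − 2^32 = -32703388.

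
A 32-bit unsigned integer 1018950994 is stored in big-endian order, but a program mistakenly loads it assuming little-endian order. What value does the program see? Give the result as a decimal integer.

1018950994 in 32-bit hexadecimal is 0x3CBBF552.
Stored big-endian, the bytes at ascending addresses are 3C BB F5 52.
Read back as little-endian, the first byte is least significant, giving 0x52F5BB3C.
0x52F5BB3C = 1391835964.

1391835964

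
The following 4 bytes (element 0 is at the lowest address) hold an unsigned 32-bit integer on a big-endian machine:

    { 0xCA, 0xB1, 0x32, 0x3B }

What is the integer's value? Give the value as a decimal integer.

Big-endian: lowest address holds the most-significant byte.
The bytes are already most-significant first: 0xCAB1323B.
0xCAB1323B = 3400610363.

3400610363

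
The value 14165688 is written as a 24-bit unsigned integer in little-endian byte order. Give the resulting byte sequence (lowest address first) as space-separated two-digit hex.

14165688 in hexadecimal, padded to 24 bits, is 0xD826B8.
Split into bytes (most-significant first): D8 26 B8.
Little-endian: lowest address holds the least-significant byte.
So at ascending addresses the bytes are B8 26 D8.

B8 26 D8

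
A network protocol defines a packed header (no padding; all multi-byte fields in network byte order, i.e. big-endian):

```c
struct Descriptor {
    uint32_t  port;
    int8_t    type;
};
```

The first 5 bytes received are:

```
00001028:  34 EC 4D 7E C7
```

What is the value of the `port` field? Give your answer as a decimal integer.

887901566

`port` is the first field, at byte offset 0, occupying 4 bytes.
Bytes at offsets 0..3: 34 EC 4D 7E.
Big-endian: lowest address holds the most-significant byte.
The bytes are already most-significant first: 0x34EC4D7E.
0x34EC4D7E = 887901566.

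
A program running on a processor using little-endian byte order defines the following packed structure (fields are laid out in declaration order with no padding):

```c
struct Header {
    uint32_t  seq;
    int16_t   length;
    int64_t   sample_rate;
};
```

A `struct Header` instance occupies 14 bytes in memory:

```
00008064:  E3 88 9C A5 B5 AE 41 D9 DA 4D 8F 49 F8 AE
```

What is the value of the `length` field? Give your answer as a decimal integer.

`length` follows `seq` (4 bytes), so it starts at byte offset 4 and occupies 2 bytes.
Bytes at offsets 4..5: B5 AE.
In little-endian order the low byte comes first in memory.
Reassemble most-significant byte first: AE B5 → 0xAEB5.
Top bit is set, so as a signed 16-bit value this is 0xAEB5 − 2^16 = -20811.

-20811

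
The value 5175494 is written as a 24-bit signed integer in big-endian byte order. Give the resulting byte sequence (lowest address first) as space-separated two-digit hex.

4E F8 C6

5175494 in hexadecimal, padded to 24 bits, is 0x4EF8C6.
Split into bytes (most-significant first): 4E F8 C6.
Big-endian stores the most-significant byte at the lowest address.
So the memory order matches the most-significant-first order: 4E F8 C6.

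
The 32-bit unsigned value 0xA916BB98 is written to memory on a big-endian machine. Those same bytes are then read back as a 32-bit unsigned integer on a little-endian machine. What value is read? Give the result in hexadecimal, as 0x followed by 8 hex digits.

Stored big-endian, the bytes at ascending addresses are A9 16 BB 98.
Read back as little-endian, the first byte is least significant, giving 0x98BB16A9.

0x98BB16A9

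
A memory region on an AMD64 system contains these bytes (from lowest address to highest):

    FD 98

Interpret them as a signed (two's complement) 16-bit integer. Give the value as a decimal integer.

-26371

Little-endian: lowest address holds the least-significant byte.
Reassemble most-significant byte first: 98 FD → 0x98FD.
Top bit is set, so as a signed 16-bit value this is 0x98FD − 2^16 = -26371.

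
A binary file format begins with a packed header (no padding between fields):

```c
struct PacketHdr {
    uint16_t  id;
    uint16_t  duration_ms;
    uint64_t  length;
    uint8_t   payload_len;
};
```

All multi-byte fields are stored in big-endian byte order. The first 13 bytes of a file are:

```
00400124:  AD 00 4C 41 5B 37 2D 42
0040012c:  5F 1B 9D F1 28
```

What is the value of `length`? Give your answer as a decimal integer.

6572771944257265137

`length` follows `id` (2 B), `duration_ms` (2 B), so it starts at offset 2 + 2 = 4 and occupies 8 bytes.
Bytes at offsets 4..11: 5B 37 2D 42 5F 1B 9D F1.
In big-endian order the high byte comes first in memory.
The bytes are already most-significant first: 0x5B372D425F1B9DF1.
0x5B372D425F1B9DF1 = 6572771944257265137.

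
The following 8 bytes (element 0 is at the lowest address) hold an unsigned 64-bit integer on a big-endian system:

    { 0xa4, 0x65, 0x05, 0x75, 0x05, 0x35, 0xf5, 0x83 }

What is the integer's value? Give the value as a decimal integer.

11845880395024692611

In big-endian order the high byte comes first in memory.
The bytes are already most-significant first: 0xA46505750535F583.
0xA46505750535F583 = 11845880395024692611.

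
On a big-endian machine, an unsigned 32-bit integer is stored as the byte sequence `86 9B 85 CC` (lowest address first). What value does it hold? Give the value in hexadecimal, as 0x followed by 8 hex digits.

Big-endian stores the most-significant byte at the lowest address.
The bytes are already most-significant first: 0x869B85CC.

0x869B85CC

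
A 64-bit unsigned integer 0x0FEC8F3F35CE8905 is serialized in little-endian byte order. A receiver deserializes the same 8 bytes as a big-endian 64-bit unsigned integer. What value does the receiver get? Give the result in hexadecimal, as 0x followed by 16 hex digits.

0x0589CE353F8FEC0F

Stored little-endian, the bytes at ascending addresses are 05 89 CE 35 3F 8F EC 0F.
Read back as big-endian, the last byte is least significant, giving 0x0589CE353F8FEC0F.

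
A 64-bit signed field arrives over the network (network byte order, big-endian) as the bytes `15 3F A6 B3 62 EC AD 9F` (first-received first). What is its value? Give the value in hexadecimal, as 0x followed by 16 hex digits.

Big-endian: lowest address holds the most-significant byte.
The bytes are already most-significant first: 0x153FA6B362ECAD9F.

0x153FA6B362ECAD9F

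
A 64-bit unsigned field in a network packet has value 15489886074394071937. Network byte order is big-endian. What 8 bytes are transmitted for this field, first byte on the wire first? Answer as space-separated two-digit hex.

15489886074394071937 in hexadecimal, padded to 64 bits, is 0xD6F72150D3875381.
Split into bytes (most-significant first): D6 F7 21 50 D3 87 53 81.
In big-endian order the high byte comes first in memory.
So the memory order matches the most-significant-first order: D6 F7 21 50 D3 87 53 81.

D6 F7 21 50 D3 87 53 81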